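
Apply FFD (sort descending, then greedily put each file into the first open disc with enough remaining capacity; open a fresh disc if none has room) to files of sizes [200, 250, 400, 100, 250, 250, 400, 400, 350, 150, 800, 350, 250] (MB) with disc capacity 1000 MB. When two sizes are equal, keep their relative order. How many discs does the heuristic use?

5

Sorted descending: 800, 400, 400, 400, 350, 350, 250, 250, 250, 250, 200, 150, 100.
  800 → disc 1 (new)  [load 800/1000]
  400 → disc 2 (new)  [load 400/1000]
  400 → disc 2  [load 800/1000]
  400 → disc 3 (new)  [load 400/1000]
  350 → disc 3  [load 750/1000]
  350 → disc 4 (new)  [load 350/1000]
  250 → disc 3  [load 1000/1000]
  250 → disc 4  [load 600/1000]
  250 → disc 4  [load 850/1000]
  250 → disc 5 (new)  [load 250/1000]
  200 → disc 1  [load 1000/1000]
  150 → disc 2  [load 950/1000]
  100 → disc 4  [load 950/1000]
5 discs opened.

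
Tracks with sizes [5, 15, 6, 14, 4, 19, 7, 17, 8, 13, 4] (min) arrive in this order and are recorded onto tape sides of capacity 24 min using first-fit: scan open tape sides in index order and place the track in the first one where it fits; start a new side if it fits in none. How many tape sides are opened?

5

  5 → side 1 (new)  [load 5/24]
  15 → side 1  [load 20/24]
  6 → side 2 (new)  [load 6/24]
  14 → side 2  [load 20/24]
  4 → side 1  [load 24/24]
  19 → side 3 (new)  [load 19/24]
  7 → side 4 (new)  [load 7/24]
  17 → side 4  [load 24/24]
  8 → side 5 (new)  [load 8/24]
  13 → side 5  [load 21/24]
  4 → side 2  [load 24/24]
5 tape sides opened.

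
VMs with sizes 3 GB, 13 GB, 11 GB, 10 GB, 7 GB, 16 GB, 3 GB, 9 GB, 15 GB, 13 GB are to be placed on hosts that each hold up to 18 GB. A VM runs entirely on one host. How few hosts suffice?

Total = 16 + 15 + 13 + 13 + 11 + 10 + 9 + 7 + 3 + 3 = 100 GB.
Lower bound: ⌈100/18⌉ = 6 hosts.
A packing using 7 hosts:
  host 1: 16 = 16
  host 2: 15 + 3 = 18
  host 3: 13 + 3 = 16
  host 4: 13 = 13
  host 5: 11 + 7 = 18
  host 6: 10 = 10
  host 7: 9 = 9
No arrangement into 6 hosts stays within capacity, so 7 is optimal.

7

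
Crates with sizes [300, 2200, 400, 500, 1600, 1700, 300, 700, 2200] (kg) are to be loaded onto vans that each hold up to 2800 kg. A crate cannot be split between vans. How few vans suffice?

4

Total = 2200 + 2200 + 1700 + 1600 + 700 + 500 + 400 + 300 + 300 = 9900 kg.
Lower bound: ⌈9900/2800⌉ = 4 vans.
A packing using 4 vans:
  van 1: 2200 + 500 = 2700
  van 2: 2200 + 400 = 2600
  van 3: 1700 + 700 + 300 = 2700
  van 4: 1600 + 300 = 1900
This matches the lower bound, so 4 is optimal.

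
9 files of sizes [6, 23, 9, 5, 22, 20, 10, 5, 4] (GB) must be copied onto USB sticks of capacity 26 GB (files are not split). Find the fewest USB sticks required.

5

Total = 23 + 22 + 20 + 10 + 9 + 6 + 5 + 5 + 4 = 104 GB.
Lower bound: ⌈104/26⌉ = 4 USB sticks.
A packing using 5 USB sticks:
  USB stick 1: 23 = 23
  USB stick 2: 22 + 4 = 26
  USB stick 3: 20 + 6 = 26
  USB stick 4: 10 + 9 + 5 = 24
  USB stick 5: 5 = 5
No arrangement into 4 USB sticks stays within capacity, so 5 is optimal.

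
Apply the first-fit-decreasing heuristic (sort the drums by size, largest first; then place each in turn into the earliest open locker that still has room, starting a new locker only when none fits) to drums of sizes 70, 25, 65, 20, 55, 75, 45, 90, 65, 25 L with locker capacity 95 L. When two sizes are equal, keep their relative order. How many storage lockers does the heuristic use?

7

Sorted descending: 90, 75, 70, 65, 65, 55, 45, 25, 25, 20.
  90 → locker 1 (new)  [load 90/95]
  75 → locker 2 (new)  [load 75/95]
  70 → locker 3 (new)  [load 70/95]
  65 → locker 4 (new)  [load 65/95]
  65 → locker 5 (new)  [load 65/95]
  55 → locker 6 (new)  [load 55/95]
  45 → locker 7 (new)  [load 45/95]
  25 → locker 3  [load 95/95]
  25 → locker 4  [load 90/95]
  20 → locker 2  [load 95/95]
7 storage lockers opened.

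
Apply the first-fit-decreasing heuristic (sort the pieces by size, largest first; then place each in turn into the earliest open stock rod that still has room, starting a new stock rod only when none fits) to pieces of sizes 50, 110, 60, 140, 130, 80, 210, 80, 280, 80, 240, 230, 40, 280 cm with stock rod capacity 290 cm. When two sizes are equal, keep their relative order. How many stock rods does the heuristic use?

Sorted descending: 280, 280, 240, 230, 210, 140, 130, 110, 80, 80, 80, 60, 50, 40.
  280 → stock rod 1 (new)  [load 280/290]
  280 → stock rod 2 (new)  [load 280/290]
  240 → stock rod 3 (new)  [load 240/290]
  230 → stock rod 4 (new)  [load 230/290]
  210 → stock rod 5 (new)  [load 210/290]
  140 → stock rod 6 (new)  [load 140/290]
  130 → stock rod 6  [load 270/290]
  110 → stock rod 7 (new)  [load 110/290]
  80 → stock rod 5  [load 290/290]
  80 → stock rod 7  [load 190/290]
  80 → stock rod 7  [load 270/290]
  60 → stock rod 4  [load 290/290]
  50 → stock rod 3  [load 290/290]
  40 → stock rod 8 (new)  [load 40/290]
8 stock rods opened.

8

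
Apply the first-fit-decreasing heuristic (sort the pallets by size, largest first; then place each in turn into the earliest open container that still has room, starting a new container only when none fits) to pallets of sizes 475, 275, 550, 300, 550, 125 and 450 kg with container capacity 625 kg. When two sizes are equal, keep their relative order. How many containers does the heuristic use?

5

Sorted descending: 550, 550, 475, 450, 300, 275, 125.
  550 → container 1 (new)  [load 550/625]
  550 → container 2 (new)  [load 550/625]
  475 → container 3 (new)  [load 475/625]
  450 → container 4 (new)  [load 450/625]
  300 → container 5 (new)  [load 300/625]
  275 → container 5  [load 575/625]
  125 → container 3  [load 600/625]
5 containers opened.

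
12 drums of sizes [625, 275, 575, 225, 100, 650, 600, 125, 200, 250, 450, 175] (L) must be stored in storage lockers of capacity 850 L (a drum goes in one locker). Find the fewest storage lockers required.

5

Total = 650 + 625 + 600 + 575 + 450 + 275 + 250 + 225 + 200 + 175 + 125 + 100 = 4250 L.
Lower bound: ⌈4250/850⌉ = 5 storage lockers.
A packing using 5 storage lockers:
  locker 1: 650 + 200 = 850
  locker 2: 625 + 225 = 850
  locker 3: 600 + 250 = 850
  locker 4: 575 + 275 = 850
  locker 5: 450 + 175 + 125 + 100 = 850
This matches the lower bound, so 5 is optimal.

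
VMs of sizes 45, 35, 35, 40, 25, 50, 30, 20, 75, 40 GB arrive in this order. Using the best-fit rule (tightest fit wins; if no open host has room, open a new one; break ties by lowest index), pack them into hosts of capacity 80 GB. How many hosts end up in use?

  45 → host 1 (new)  [load 45/80]
  35 → host 1  [load 80/80]
  35 → host 2 (new)  [load 35/80]
  40 → host 2  [load 75/80]
  25 → host 3 (new)  [load 25/80]
  50 → host 3  [load 75/80]
  30 → host 4 (new)  [load 30/80]
  20 → host 4  [load 50/80]
  75 → host 5 (new)  [load 75/80]
  40 → host 6 (new)  [load 40/80]
6 hosts opened.

6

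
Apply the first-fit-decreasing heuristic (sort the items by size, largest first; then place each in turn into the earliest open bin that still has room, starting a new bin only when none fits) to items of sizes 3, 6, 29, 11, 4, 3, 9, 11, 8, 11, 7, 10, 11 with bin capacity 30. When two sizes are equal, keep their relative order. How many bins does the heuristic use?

5

Sorted descending: 29, 11, 11, 11, 11, 10, 9, 8, 7, 6, 4, 3, 3.
  29 → bin 1 (new)  [load 29/30]
  11 → bin 2 (new)  [load 11/30]
  11 → bin 2  [load 22/30]
  11 → bin 3 (new)  [load 11/30]
  11 → bin 3  [load 22/30]
  10 → bin 4 (new)  [load 10/30]
  9 → bin 4  [load 19/30]
  8 → bin 2  [load 30/30]
  7 → bin 3  [load 29/30]
  6 → bin 4  [load 25/30]
  4 → bin 4  [load 29/30]
  3 → bin 5 (new)  [load 3/30]
  3 → bin 5  [load 6/30]
5 bins opened.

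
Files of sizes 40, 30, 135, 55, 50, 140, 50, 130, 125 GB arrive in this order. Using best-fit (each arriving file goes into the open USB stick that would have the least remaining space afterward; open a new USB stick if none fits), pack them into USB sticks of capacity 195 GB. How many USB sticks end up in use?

5

  40 → USB stick 1 (new)  [load 40/195]
  30 → USB stick 1  [load 70/195]
  135 → USB stick 2 (new)  [load 135/195]
  55 → USB stick 2  [load 190/195]
  50 → USB stick 1  [load 120/195]
  140 → USB stick 3 (new)  [load 140/195]
  50 → USB stick 3  [load 190/195]
  130 → USB stick 4 (new)  [load 130/195]
  125 → USB stick 5 (new)  [load 125/195]
5 USB sticks opened.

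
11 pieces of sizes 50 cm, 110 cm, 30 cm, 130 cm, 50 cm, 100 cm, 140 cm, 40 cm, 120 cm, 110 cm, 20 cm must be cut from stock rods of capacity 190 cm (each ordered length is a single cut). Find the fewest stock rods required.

Total = 140 + 130 + 120 + 110 + 110 + 100 + 50 + 50 + 40 + 30 + 20 = 900 cm.
Lower bound: ⌈900/190⌉ = 5 stock rods.
Also, 6 pieces each exceed 95 cm, and no two of those can share a stock rod, so at least 6 stock rods are needed.
A packing using 6 stock rods:
  stock rod 1: 140 + 50 = 190
  stock rod 2: 130 + 50 = 180
  stock rod 3: 120 + 40 + 30 = 190
  stock rod 4: 110 + 20 = 130
  stock rod 5: 110 = 110
  stock rod 6: 100 = 100
This matches the lower bound, so 6 is optimal.

6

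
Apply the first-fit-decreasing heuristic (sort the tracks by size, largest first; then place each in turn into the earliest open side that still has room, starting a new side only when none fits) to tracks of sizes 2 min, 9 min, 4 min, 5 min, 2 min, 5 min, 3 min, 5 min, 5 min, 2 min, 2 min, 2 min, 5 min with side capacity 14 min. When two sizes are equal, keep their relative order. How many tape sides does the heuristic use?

Sorted descending: 9, 5, 5, 5, 5, 5, 4, 3, 2, 2, 2, 2, 2.
  9 → side 1 (new)  [load 9/14]
  5 → side 1  [load 14/14]
  5 → side 2 (new)  [load 5/14]
  5 → side 2  [load 10/14]
  5 → side 3 (new)  [load 5/14]
  5 → side 3  [load 10/14]
  4 → side 2  [load 14/14]
  3 → side 3  [load 13/14]
  2 → side 4 (new)  [load 2/14]
  2 → side 4  [load 4/14]
  2 → side 4  [load 6/14]
  2 → side 4  [load 8/14]
  2 → side 4  [load 10/14]
4 tape sides opened.

4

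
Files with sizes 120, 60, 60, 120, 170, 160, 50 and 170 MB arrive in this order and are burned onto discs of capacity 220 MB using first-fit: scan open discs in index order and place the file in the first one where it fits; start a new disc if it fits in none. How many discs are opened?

5

  120 → disc 1 (new)  [load 120/220]
  60 → disc 1  [load 180/220]
  60 → disc 2 (new)  [load 60/220]
  120 → disc 2  [load 180/220]
  170 → disc 3 (new)  [load 170/220]
  160 → disc 4 (new)  [load 160/220]
  50 → disc 3  [load 220/220]
  170 → disc 5 (new)  [load 170/220]
5 discs opened.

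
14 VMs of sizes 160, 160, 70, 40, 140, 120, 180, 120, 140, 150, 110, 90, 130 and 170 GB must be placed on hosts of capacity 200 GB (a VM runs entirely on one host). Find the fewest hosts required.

Total = 180 + 170 + 160 + 160 + 150 + 140 + 140 + 130 + 120 + 120 + 110 + 90 + 70 + 40 = 1780 GB.
Lower bound: ⌈1780/200⌉ = 9 hosts.
Also, 11 VMs each exceed 100 GB, and no two of those can share a host, so at least 11 hosts are needed.
A packing using 11 hosts:
  host 1: 180 = 180
  host 2: 170 = 170
  host 3: 160 + 40 = 200
  host 4: 160 = 160
  host 5: 150 = 150
  host 6: 140 = 140
  host 7: 140 = 140
  host 8: 130 + 70 = 200
  host 9: 120 = 120
  host 10: 120 = 120
  host 11: 110 + 90 = 200
This matches the lower bound, so 11 is optimal.

11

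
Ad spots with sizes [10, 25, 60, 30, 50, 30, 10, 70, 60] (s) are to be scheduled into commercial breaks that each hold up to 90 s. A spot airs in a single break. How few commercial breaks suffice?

Total = 70 + 60 + 60 + 50 + 30 + 30 + 25 + 10 + 10 = 345 s.
Lower bound: ⌈345/90⌉ = 4 commercial breaks.
A packing using 4 commercial breaks:
  break 1: 70 + 10 + 10 = 90
  break 2: 60 + 30 = 90
  break 3: 60 + 30 = 90
  break 4: 50 + 25 = 75
This matches the lower bound, so 4 is optimal.

4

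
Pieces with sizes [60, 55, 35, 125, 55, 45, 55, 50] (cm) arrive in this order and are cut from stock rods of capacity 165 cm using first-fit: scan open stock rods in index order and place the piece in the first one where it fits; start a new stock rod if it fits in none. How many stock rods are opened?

  60 → stock rod 1 (new)  [load 60/165]
  55 → stock rod 1  [load 115/165]
  35 → stock rod 1  [load 150/165]
  125 → stock rod 2 (new)  [load 125/165]
  55 → stock rod 3 (new)  [load 55/165]
  45 → stock rod 3  [load 100/165]
  55 → stock rod 3  [load 155/165]
  50 → stock rod 4 (new)  [load 50/165]
4 stock rods opened.

4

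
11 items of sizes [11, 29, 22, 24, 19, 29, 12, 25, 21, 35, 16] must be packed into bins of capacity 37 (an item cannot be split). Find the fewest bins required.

Total = 35 + 29 + 29 + 25 + 24 + 22 + 21 + 19 + 16 + 12 + 11 = 243.
Lower bound: ⌈243/37⌉ = 7 bins.
Also, 8 items each exceed 37/2, and no two of those can share a bin, so at least 8 bins are needed.
A packing using 8 bins:
  bin 1: 35 = 35
  bin 2: 29 = 29
  bin 3: 29 = 29
  bin 4: 25 + 12 = 37
  bin 5: 24 + 11 = 35
  bin 6: 22 = 22
  bin 7: 21 + 16 = 37
  bin 8: 19 = 19
This matches the lower bound, so 8 is optimal.

8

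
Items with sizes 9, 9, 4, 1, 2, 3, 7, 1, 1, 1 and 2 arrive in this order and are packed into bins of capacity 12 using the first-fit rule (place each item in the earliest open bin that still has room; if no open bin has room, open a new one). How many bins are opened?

  9 → bin 1 (new)  [load 9/12]
  9 → bin 2 (new)  [load 9/12]
  4 → bin 3 (new)  [load 4/12]
  1 → bin 1  [load 10/12]
  2 → bin 1  [load 12/12]
  3 → bin 2  [load 12/12]
  7 → bin 3  [load 11/12]
  1 → bin 3  [load 12/12]
  1 → bin 4 (new)  [load 1/12]
  1 → bin 4  [load 2/12]
  2 → bin 4  [load 4/12]
4 bins opened.

4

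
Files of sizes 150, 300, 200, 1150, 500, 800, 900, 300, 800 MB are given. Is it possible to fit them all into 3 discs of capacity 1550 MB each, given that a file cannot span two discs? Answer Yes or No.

Total = 5100 MB; ⌈5100/1550⌉ = 4.
At least 4 discs are required, but only 3 are allowed.

No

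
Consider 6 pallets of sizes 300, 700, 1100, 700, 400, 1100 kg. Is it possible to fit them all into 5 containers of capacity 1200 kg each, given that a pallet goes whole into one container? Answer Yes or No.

A valid assignment using 4 containers:
  container 1: 1100 = 1100
  container 2: 1100 = 1100
  container 3: 700 + 400 = 1100
  container 4: 700 + 300 = 1000
That uses only 4 ≤ 5, so 5 containers are enough.

Yes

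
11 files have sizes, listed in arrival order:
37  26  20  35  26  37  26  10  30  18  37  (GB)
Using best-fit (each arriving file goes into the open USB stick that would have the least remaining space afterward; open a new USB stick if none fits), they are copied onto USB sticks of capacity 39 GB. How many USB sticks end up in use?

9

  37 → USB stick 1 (new)  [load 37/39]
  26 → USB stick 2 (new)  [load 26/39]
  20 → USB stick 3 (new)  [load 20/39]
  35 → USB stick 4 (new)  [load 35/39]
  26 → USB stick 5 (new)  [load 26/39]
  37 → USB stick 6 (new)  [load 37/39]
  26 → USB stick 7 (new)  [load 26/39]
  10 → USB stick 2  [load 36/39]
  30 → USB stick 8 (new)  [load 30/39]
  18 → USB stick 3  [load 38/39]
  37 → USB stick 9 (new)  [load 37/39]
9 USB sticks opened.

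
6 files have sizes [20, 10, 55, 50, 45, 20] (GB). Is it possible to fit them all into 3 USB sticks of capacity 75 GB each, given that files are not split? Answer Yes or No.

Yes

A valid assignment using 3 USB sticks:
  USB stick 1: 55 + 20 = 75
  USB stick 2: 50 + 20 = 70
  USB stick 3: 45 + 10 = 55
Every load is within 75 GB, so 3 USB sticks suffice.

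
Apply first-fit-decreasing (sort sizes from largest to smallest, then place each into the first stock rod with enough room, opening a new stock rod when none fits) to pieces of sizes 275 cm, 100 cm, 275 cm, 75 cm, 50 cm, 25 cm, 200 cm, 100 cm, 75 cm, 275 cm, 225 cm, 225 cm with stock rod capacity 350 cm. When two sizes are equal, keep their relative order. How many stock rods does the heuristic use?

6

Sorted descending: 275, 275, 275, 225, 225, 200, 100, 100, 75, 75, 50, 25.
  275 → stock rod 1 (new)  [load 275/350]
  275 → stock rod 2 (new)  [load 275/350]
  275 → stock rod 3 (new)  [load 275/350]
  225 → stock rod 4 (new)  [load 225/350]
  225 → stock rod 5 (new)  [load 225/350]
  200 → stock rod 6 (new)  [load 200/350]
  100 → stock rod 4  [load 325/350]
  100 → stock rod 5  [load 325/350]
  75 → stock rod 1  [load 350/350]
  75 → stock rod 2  [load 350/350]
  50 → stock rod 3  [load 325/350]
  25 → stock rod 3  [load 350/350]
6 stock rods opened.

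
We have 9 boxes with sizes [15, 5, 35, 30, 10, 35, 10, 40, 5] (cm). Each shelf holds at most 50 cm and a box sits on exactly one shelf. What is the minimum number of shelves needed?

Total = 40 + 35 + 35 + 30 + 15 + 10 + 10 + 5 + 5 = 185 cm.
Lower bound: ⌈185/50⌉ = 4 shelves.
A packing using 4 shelves:
  shelf 1: 40 + 10 = 50
  shelf 2: 35 + 15 = 50
  shelf 3: 35 + 10 + 5 = 50
  shelf 4: 30 + 5 = 35
This matches the lower bound, so 4 is optimal.

4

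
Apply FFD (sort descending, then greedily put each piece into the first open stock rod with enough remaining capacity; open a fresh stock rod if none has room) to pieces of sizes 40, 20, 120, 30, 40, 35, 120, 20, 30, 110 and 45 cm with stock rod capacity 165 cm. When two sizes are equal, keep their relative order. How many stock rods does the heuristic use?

Sorted descending: 120, 120, 110, 45, 40, 40, 35, 30, 30, 20, 20.
  120 → stock rod 1 (new)  [load 120/165]
  120 → stock rod 2 (new)  [load 120/165]
  110 → stock rod 3 (new)  [load 110/165]
  45 → stock rod 1  [load 165/165]
  40 → stock rod 2  [load 160/165]
  40 → stock rod 3  [load 150/165]
  35 → stock rod 4 (new)  [load 35/165]
  30 → stock rod 4  [load 65/165]
  30 → stock rod 4  [load 95/165]
  20 → stock rod 4  [load 115/165]
  20 → stock rod 4  [load 135/165]
4 stock rods opened.

4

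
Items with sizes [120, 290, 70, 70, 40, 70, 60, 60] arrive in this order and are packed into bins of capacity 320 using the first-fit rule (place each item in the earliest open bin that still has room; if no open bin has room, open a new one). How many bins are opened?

  120 → bin 1 (new)  [load 120/320]
  290 → bin 2 (new)  [load 290/320]
  70 → bin 1  [load 190/320]
  70 → bin 1  [load 260/320]
  40 → bin 1  [load 300/320]
  70 → bin 3 (new)  [load 70/320]
  60 → bin 3  [load 130/320]
  60 → bin 3  [load 190/320]
3 bins opened.

3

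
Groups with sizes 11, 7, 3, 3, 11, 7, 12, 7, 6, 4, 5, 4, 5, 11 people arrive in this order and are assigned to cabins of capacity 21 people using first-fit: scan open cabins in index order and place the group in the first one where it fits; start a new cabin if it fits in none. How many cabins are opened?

  11 → cabin 1 (new)  [load 11/21]
  7 → cabin 1  [load 18/21]
  3 → cabin 1  [load 21/21]
  3 → cabin 2 (new)  [load 3/21]
  11 → cabin 2  [load 14/21]
  7 → cabin 2  [load 21/21]
  12 → cabin 3 (new)  [load 12/21]
  7 → cabin 3  [load 19/21]
  6 → cabin 4 (new)  [load 6/21]
  4 → cabin 4  [load 10/21]
  5 → cabin 4  [load 15/21]
  4 → cabin 4  [load 19/21]
  5 → cabin 5 (new)  [load 5/21]
  11 → cabin 5  [load 16/21]
5 cabins opened.

5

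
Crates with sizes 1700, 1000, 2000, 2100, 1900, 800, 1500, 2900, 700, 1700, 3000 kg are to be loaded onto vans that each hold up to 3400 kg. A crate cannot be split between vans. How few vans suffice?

Total = 3000 + 2900 + 2100 + 2000 + 1900 + 1700 + 1700 + 1500 + 1000 + 800 + 700 = 19300 kg.
Lower bound: ⌈19300/3400⌉ = 6 vans.
A packing using 7 vans:
  van 1: 3000 = 3000
  van 2: 2900 = 2900
  van 3: 2100 + 1000 = 3100
  van 4: 2000 + 800 = 2800
  van 5: 1900 + 1500 = 3400
  van 6: 1700 + 1700 = 3400
  van 7: 700 = 700
No arrangement into 6 vans stays within capacity, so 7 is optimal.

7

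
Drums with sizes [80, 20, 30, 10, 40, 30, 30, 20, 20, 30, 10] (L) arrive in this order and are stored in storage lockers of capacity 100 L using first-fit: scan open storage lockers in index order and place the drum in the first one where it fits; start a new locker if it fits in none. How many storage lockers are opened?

  80 → locker 1 (new)  [load 80/100]
  20 → locker 1  [load 100/100]
  30 → locker 2 (new)  [load 30/100]
  10 → locker 2  [load 40/100]
  40 → locker 2  [load 80/100]
  30 → locker 3 (new)  [load 30/100]
  30 → locker 3  [load 60/100]
  20 → locker 2  [load 100/100]
  20 → locker 3  [load 80/100]
  30 → locker 4 (new)  [load 30/100]
  10 → locker 3  [load 90/100]
4 storage lockers opened.

4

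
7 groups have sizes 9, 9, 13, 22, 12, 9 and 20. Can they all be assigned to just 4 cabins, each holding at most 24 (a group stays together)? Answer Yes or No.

Total = 94; ⌈94/24⌉ = 4.
The bound of 4 does not rule out 4, but exhaustive search shows no assignment into 4 cabins of capacity 24 exists — the minimum is 5.

No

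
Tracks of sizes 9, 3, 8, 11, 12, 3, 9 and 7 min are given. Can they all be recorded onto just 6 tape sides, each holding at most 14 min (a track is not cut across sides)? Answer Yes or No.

A valid assignment using 6 tape sides:
  side 1: 12 = 12
  side 2: 11 + 3 = 14
  side 3: 9 + 3 = 12
  side 4: 9 = 9
  side 5: 8 = 8
  side 6: 7 = 7
Every load is within 14 min, so 6 tape sides suffice.

Yes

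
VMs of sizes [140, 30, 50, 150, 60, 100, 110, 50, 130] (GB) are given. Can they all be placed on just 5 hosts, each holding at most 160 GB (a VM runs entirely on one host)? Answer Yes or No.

No

Total = 820 GB; ⌈820/160⌉ = 6.
At least 6 hosts are required, but only 5 are allowed.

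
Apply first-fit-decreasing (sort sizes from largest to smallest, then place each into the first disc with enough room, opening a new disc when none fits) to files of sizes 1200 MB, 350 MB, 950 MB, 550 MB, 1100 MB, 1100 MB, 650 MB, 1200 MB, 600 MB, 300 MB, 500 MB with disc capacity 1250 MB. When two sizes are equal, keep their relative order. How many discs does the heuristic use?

8

Sorted descending: 1200, 1200, 1100, 1100, 950, 650, 600, 550, 500, 350, 300.
  1200 → disc 1 (new)  [load 1200/1250]
  1200 → disc 2 (new)  [load 1200/1250]
  1100 → disc 3 (new)  [load 1100/1250]
  1100 → disc 4 (new)  [load 1100/1250]
  950 → disc 5 (new)  [load 950/1250]
  650 → disc 6 (new)  [load 650/1250]
  600 → disc 6  [load 1250/1250]
  550 → disc 7 (new)  [load 550/1250]
  500 → disc 7  [load 1050/1250]
  350 → disc 8 (new)  [load 350/1250]
  300 → disc 5  [load 1250/1250]
8 discs opened.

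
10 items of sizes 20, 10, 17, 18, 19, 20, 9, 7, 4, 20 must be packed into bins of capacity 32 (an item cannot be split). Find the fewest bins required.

6

Total = 20 + 20 + 20 + 19 + 18 + 17 + 10 + 9 + 7 + 4 = 144.
Lower bound: ⌈144/32⌉ = 5 bins.
Also, 6 items each exceed 16, and no two of those can share a bin, so at least 6 bins are needed.
A packing using 6 bins:
  bin 1: 20 + 10 = 30
  bin 2: 20 + 9 = 29
  bin 3: 20 + 7 + 4 = 31
  bin 4: 19 = 19
  bin 5: 18 = 18
  bin 6: 17 = 17
This matches the lower bound, so 6 is optimal.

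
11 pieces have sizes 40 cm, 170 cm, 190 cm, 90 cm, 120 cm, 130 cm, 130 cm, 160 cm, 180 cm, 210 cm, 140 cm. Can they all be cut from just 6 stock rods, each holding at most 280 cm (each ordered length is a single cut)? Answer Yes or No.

No

Total = 1560 cm; ⌈1560/280⌉ = 6.
The bound of 6 does not rule out 6, but exhaustive search shows no assignment into 6 stock rods of capacity 280 cm exists — the minimum is 7.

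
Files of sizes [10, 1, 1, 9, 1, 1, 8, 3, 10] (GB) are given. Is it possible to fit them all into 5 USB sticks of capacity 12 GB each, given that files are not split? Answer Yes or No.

Yes

A valid assignment using 4 USB sticks:
  USB stick 1: 10 + 1 + 1 = 12
  USB stick 2: 10 + 1 + 1 = 12
  USB stick 3: 9 + 3 = 12
  USB stick 4: 8 = 8
That uses only 4 ≤ 5, so 5 USB sticks are enough.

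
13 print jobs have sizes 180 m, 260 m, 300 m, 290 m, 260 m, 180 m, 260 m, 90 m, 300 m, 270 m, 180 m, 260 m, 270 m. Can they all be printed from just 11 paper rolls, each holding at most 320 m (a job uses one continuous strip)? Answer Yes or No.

Total = 3100 m; ⌈3100/320⌉ = 10.
12 print jobs each exceed half the capacity and cannot share a roll, forcing at least 12 paper rolls.
At least 12 paper rolls are required, but only 11 are allowed.

No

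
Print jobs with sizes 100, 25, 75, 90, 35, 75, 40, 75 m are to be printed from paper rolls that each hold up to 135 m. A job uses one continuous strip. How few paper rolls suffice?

Total = 100 + 90 + 75 + 75 + 75 + 40 + 35 + 25 = 515 m.
Lower bound: ⌈515/135⌉ = 4 paper rolls.
Also, 5 print jobs each exceed 135/2 m, and no two of those can share a roll, so at least 5 paper rolls are needed.
A packing using 5 paper rolls:
  roll 1: 100 + 35 = 135
  roll 2: 90 + 40 = 130
  roll 3: 75 + 25 = 100
  roll 4: 75 = 75
  roll 5: 75 = 75
This matches the lower bound, so 5 is optimal.

5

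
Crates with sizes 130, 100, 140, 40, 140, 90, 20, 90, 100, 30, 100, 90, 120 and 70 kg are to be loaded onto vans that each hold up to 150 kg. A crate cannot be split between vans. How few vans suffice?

Total = 140 + 140 + 130 + 120 + 100 + 100 + 100 + 90 + 90 + 90 + 70 + 40 + 30 + 20 = 1260 kg.
Lower bound: ⌈1260/150⌉ = 9 vans.
Also, 10 crates each exceed 75 kg, and no two of those can share a van, so at least 10 vans are needed.
A packing using 11 vans:
  van 1: 140 = 140
  van 2: 140 = 140
  van 3: 130 + 20 = 150
  van 4: 120 + 30 = 150
  van 5: 100 + 40 = 140
  van 6: 100 = 100
  van 7: 100 = 100
  van 8: 90 = 90
  van 9: 90 = 90
  van 10: 90 = 90
  van 11: 70 = 70
No arrangement into 10 vans stays within capacity, so 11 is optimal.

11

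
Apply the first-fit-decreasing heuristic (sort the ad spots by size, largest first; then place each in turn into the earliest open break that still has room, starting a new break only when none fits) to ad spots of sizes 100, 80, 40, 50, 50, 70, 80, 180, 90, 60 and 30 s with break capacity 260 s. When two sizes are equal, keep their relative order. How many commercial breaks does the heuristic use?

Sorted descending: 180, 100, 90, 80, 80, 70, 60, 50, 50, 40, 30.
  180 → break 1 (new)  [load 180/260]
  100 → break 2 (new)  [load 100/260]
  90 → break 2  [load 190/260]
  80 → break 1  [load 260/260]
  80 → break 3 (new)  [load 80/260]
  70 → break 2  [load 260/260]
  60 → break 3  [load 140/260]
  50 → break 3  [load 190/260]
  50 → break 3  [load 240/260]
  40 → break 4 (new)  [load 40/260]
  30 → break 4  [load 70/260]
4 commercial breaks opened.

4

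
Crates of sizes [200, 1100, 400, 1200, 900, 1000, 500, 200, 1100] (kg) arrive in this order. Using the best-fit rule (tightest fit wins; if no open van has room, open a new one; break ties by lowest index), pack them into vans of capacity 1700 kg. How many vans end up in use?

5

  200 → van 1 (new)  [load 200/1700]
  1100 → van 1  [load 1300/1700]
  400 → van 1  [load 1700/1700]
  1200 → van 2 (new)  [load 1200/1700]
  900 → van 3 (new)  [load 900/1700]
  1000 → van 4 (new)  [load 1000/1700]
  500 → van 2  [load 1700/1700]
  200 → van 4  [load 1200/1700]
  1100 → van 5 (new)  [load 1100/1700]
5 vans opened.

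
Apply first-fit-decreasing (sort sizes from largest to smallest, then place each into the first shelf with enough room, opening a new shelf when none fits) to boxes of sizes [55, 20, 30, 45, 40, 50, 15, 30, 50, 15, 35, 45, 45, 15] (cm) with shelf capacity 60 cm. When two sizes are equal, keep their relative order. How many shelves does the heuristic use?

9

Sorted descending: 55, 50, 50, 45, 45, 45, 40, 35, 30, 30, 20, 15, 15, 15.
  55 → shelf 1 (new)  [load 55/60]
  50 → shelf 2 (new)  [load 50/60]
  50 → shelf 3 (new)  [load 50/60]
  45 → shelf 4 (new)  [load 45/60]
  45 → shelf 5 (new)  [load 45/60]
  45 → shelf 6 (new)  [load 45/60]
  40 → shelf 7 (new)  [load 40/60]
  35 → shelf 8 (new)  [load 35/60]
  30 → shelf 9 (new)  [load 30/60]
  30 → shelf 9  [load 60/60]
  20 → shelf 7  [load 60/60]
  15 → shelf 4  [load 60/60]
  15 → shelf 5  [load 60/60]
  15 → shelf 6  [load 60/60]
9 shelves opened.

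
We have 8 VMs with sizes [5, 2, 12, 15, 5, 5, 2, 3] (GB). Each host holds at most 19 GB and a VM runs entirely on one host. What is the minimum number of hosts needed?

3

Total = 15 + 12 + 5 + 5 + 5 + 3 + 2 + 2 = 49 GB.
Lower bound: ⌈49/19⌉ = 3 hosts.
A packing using 3 hosts:
  host 1: 15 + 3 = 18
  host 2: 12 + 5 + 2 = 19
  host 3: 5 + 5 + 2 = 12
This matches the lower bound, so 3 is optimal.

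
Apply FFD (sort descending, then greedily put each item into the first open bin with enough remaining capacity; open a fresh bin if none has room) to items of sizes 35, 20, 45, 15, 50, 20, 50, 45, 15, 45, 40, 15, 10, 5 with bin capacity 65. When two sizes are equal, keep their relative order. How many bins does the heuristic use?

7

Sorted descending: 50, 50, 45, 45, 45, 40, 35, 20, 20, 15, 15, 15, 10, 5.
  50 → bin 1 (new)  [load 50/65]
  50 → bin 2 (new)  [load 50/65]
  45 → bin 3 (new)  [load 45/65]
  45 → bin 4 (new)  [load 45/65]
  45 → bin 5 (new)  [load 45/65]
  40 → bin 6 (new)  [load 40/65]
  35 → bin 7 (new)  [load 35/65]
  20 → bin 3  [load 65/65]
  20 → bin 4  [load 65/65]
  15 → bin 1  [load 65/65]
  15 → bin 2  [load 65/65]
  15 → bin 5  [load 60/65]
  10 → bin 6  [load 50/65]
  5 → bin 5  [load 65/65]
7 bins opened.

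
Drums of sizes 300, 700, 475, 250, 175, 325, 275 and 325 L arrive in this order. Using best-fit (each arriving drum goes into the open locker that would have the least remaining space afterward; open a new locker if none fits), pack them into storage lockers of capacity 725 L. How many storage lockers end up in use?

5

  300 → locker 1 (new)  [load 300/725]
  700 → locker 2 (new)  [load 700/725]
  475 → locker 3 (new)  [load 475/725]
  250 → locker 3  [load 725/725]
  175 → locker 1  [load 475/725]
  325 → locker 4 (new)  [load 325/725]
  275 → locker 4  [load 600/725]
  325 → locker 5 (new)  [load 325/725]
5 storage lockers opened.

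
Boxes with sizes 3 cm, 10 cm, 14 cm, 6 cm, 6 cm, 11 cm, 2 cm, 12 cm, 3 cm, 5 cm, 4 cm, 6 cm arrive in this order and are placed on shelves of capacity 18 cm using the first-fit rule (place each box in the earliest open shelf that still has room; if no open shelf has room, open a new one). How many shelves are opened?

  3 → shelf 1 (new)  [load 3/18]
  10 → shelf 1  [load 13/18]
  14 → shelf 2 (new)  [load 14/18]
  6 → shelf 3 (new)  [load 6/18]
  6 → shelf 3  [load 12/18]
  11 → shelf 4 (new)  [load 11/18]
  2 → shelf 1  [load 15/18]
  12 → shelf 5 (new)  [load 12/18]
  3 → shelf 1  [load 18/18]
  5 → shelf 3  [load 17/18]
  4 → shelf 2  [load 18/18]
  6 → shelf 4  [load 17/18]
5 shelves opened.

5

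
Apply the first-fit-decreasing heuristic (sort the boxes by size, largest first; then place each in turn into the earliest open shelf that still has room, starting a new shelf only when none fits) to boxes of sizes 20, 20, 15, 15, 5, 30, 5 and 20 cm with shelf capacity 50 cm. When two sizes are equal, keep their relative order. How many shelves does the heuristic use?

3

Sorted descending: 30, 20, 20, 20, 15, 15, 5, 5.
  30 → shelf 1 (new)  [load 30/50]
  20 → shelf 1  [load 50/50]
  20 → shelf 2 (new)  [load 20/50]
  20 → shelf 2  [load 40/50]
  15 → shelf 3 (new)  [load 15/50]
  15 → shelf 3  [load 30/50]
  5 → shelf 2  [load 45/50]
  5 → shelf 2  [load 50/50]
3 shelves opened.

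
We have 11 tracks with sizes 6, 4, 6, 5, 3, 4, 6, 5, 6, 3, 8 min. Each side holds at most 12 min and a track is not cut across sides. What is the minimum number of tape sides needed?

Total = 8 + 6 + 6 + 6 + 6 + 5 + 5 + 4 + 4 + 3 + 3 = 56 min.
Lower bound: ⌈56/12⌉ = 5 tape sides.
A packing using 5 tape sides:
  side 1: 8 + 4 = 12
  side 2: 6 + 6 = 12
  side 3: 6 + 6 = 12
  side 4: 5 + 5 = 10
  side 5: 4 + 3 + 3 = 10
This matches the lower bound, so 5 is optimal.

5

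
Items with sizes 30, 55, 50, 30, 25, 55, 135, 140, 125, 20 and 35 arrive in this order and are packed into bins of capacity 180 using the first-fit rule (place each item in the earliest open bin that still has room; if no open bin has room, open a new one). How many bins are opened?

5

  30 → bin 1 (new)  [load 30/180]
  55 → bin 1  [load 85/180]
  50 → bin 1  [load 135/180]
  30 → bin 1  [load 165/180]
  25 → bin 2 (new)  [load 25/180]
  55 → bin 2  [load 80/180]
  135 → bin 3 (new)  [load 135/180]
  140 → bin 4 (new)  [load 140/180]
  125 → bin 5 (new)  [load 125/180]
  20 → bin 2  [load 100/180]
  35 → bin 2  [load 135/180]
5 bins opened.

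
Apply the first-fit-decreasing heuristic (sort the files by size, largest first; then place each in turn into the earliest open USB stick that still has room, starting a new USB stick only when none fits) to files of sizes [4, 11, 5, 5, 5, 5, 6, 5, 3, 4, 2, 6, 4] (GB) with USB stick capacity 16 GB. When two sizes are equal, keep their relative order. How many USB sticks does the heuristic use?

5

Sorted descending: 11, 6, 6, 5, 5, 5, 5, 5, 4, 4, 4, 3, 2.
  11 → USB stick 1 (new)  [load 11/16]
  6 → USB stick 2 (new)  [load 6/16]
  6 → USB stick 2  [load 12/16]
  5 → USB stick 1  [load 16/16]
  5 → USB stick 3 (new)  [load 5/16]
  5 → USB stick 3  [load 10/16]
  5 → USB stick 3  [load 15/16]
  5 → USB stick 4 (new)  [load 5/16]
  4 → USB stick 2  [load 16/16]
  4 → USB stick 4  [load 9/16]
  4 → USB stick 4  [load 13/16]
  3 → USB stick 4  [load 16/16]
  2 → USB stick 5 (new)  [load 2/16]
5 USB sticks opened.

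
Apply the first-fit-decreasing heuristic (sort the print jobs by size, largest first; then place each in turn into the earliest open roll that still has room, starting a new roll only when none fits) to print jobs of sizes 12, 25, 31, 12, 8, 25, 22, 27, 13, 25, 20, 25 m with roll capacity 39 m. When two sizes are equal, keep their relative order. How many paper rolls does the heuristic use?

8

Sorted descending: 31, 27, 25, 25, 25, 25, 22, 20, 13, 12, 12, 8.
  31 → roll 1 (new)  [load 31/39]
  27 → roll 2 (new)  [load 27/39]
  25 → roll 3 (new)  [load 25/39]
  25 → roll 4 (new)  [load 25/39]
  25 → roll 5 (new)  [load 25/39]
  25 → roll 6 (new)  [load 25/39]
  22 → roll 7 (new)  [load 22/39]
  20 → roll 8 (new)  [load 20/39]
  13 → roll 3  [load 38/39]
  12 → roll 2  [load 39/39]
  12 → roll 4  [load 37/39]
  8 → roll 1  [load 39/39]
8 paper rolls opened.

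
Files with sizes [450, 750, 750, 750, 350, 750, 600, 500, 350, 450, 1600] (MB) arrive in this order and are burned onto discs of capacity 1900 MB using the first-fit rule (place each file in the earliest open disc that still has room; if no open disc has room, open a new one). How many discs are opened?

  450 → disc 1 (new)  [load 450/1900]
  750 → disc 1  [load 1200/1900]
  750 → disc 2 (new)  [load 750/1900]
  750 → disc 2  [load 1500/1900]
  350 → disc 1  [load 1550/1900]
  750 → disc 3 (new)  [load 750/1900]
  600 → disc 3  [load 1350/1900]
  500 → disc 3  [load 1850/1900]
  350 → disc 1  [load 1900/1900]
  450 → disc 4 (new)  [load 450/1900]
  1600 → disc 5 (new)  [load 1600/1900]
5 discs opened.

5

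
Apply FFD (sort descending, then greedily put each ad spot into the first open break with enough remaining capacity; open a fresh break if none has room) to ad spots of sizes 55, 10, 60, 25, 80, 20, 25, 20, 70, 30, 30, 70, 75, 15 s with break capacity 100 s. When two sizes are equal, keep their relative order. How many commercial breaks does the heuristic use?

6

Sorted descending: 80, 75, 70, 70, 60, 55, 30, 30, 25, 25, 20, 20, 15, 10.
  80 → break 1 (new)  [load 80/100]
  75 → break 2 (new)  [load 75/100]
  70 → break 3 (new)  [load 70/100]
  70 → break 4 (new)  [load 70/100]
  60 → break 5 (new)  [load 60/100]
  55 → break 6 (new)  [load 55/100]
  30 → break 3  [load 100/100]
  30 → break 4  [load 100/100]
  25 → break 2  [load 100/100]
  25 → break 5  [load 85/100]
  20 → break 1  [load 100/100]
  20 → break 6  [load 75/100]
  15 → break 5  [load 100/100]
  10 → break 6  [load 85/100]
6 commercial breaks opened.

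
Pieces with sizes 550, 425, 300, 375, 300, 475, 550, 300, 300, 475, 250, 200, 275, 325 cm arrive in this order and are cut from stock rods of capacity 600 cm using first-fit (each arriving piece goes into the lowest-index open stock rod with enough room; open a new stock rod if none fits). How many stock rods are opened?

10

  550 → stock rod 1 (new)  [load 550/600]
  425 → stock rod 2 (new)  [load 425/600]
  300 → stock rod 3 (new)  [load 300/600]
  375 → stock rod 4 (new)  [load 375/600]
  300 → stock rod 3  [load 600/600]
  475 → stock rod 5 (new)  [load 475/600]
  550 → stock rod 6 (new)  [load 550/600]
  300 → stock rod 7 (new)  [load 300/600]
  300 → stock rod 7  [load 600/600]
  475 → stock rod 8 (new)  [load 475/600]
  250 → stock rod 9 (new)  [load 250/600]
  200 → stock rod 4  [load 575/600]
  275 → stock rod 9  [load 525/600]
  325 → stock rod 10 (new)  [load 325/600]
10 stock rods opened.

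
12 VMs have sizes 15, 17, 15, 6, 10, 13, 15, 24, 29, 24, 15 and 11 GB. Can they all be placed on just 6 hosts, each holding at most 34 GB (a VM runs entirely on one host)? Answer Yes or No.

No

Total = 194 GB; ⌈194/34⌉ = 6.
The bound of 6 does not rule out 6, but exhaustive search shows no assignment into 6 hosts of capacity 34 GB exists — the minimum is 7.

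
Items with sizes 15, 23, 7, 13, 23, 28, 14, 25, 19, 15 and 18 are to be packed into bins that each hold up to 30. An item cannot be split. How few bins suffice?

8

Total = 28 + 25 + 23 + 23 + 19 + 18 + 15 + 15 + 14 + 13 + 7 = 200.
Lower bound: ⌈200/30⌉ = 7 bins.
A packing using 8 bins:
  bin 1: 28 = 28
  bin 2: 25 = 25
  bin 3: 23 + 7 = 30
  bin 4: 23 = 23
  bin 5: 19 = 19
  bin 6: 18 = 18
  bin 7: 15 + 15 = 30
  bin 8: 14 + 13 = 27
No arrangement into 7 bins stays within capacity, so 8 is optimal.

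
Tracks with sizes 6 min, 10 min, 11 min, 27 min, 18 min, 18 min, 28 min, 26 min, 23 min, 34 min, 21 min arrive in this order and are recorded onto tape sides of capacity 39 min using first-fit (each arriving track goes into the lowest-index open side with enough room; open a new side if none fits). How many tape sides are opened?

  6 → side 1 (new)  [load 6/39]
  10 → side 1  [load 16/39]
  11 → side 1  [load 27/39]
  27 → side 2 (new)  [load 27/39]
  18 → side 3 (new)  [load 18/39]
  18 → side 3  [load 36/39]
  28 → side 4 (new)  [load 28/39]
  26 → side 5 (new)  [load 26/39]
  23 → side 6 (new)  [load 23/39]
  34 → side 7 (new)  [load 34/39]
  21 → side 8 (new)  [load 21/39]
8 tape sides opened.

8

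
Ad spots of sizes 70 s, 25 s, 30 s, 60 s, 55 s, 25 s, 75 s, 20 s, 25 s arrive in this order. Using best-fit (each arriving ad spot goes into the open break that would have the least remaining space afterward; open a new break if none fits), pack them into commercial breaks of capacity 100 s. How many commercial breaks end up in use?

  70 → break 1 (new)  [load 70/100]
  25 → break 1  [load 95/100]
  30 → break 2 (new)  [load 30/100]
  60 → break 2  [load 90/100]
  55 → break 3 (new)  [load 55/100]
  25 → break 3  [load 80/100]
  75 → break 4 (new)  [load 75/100]
  20 → break 3  [load 100/100]
  25 → break 4  [load 100/100]
4 commercial breaks opened.

4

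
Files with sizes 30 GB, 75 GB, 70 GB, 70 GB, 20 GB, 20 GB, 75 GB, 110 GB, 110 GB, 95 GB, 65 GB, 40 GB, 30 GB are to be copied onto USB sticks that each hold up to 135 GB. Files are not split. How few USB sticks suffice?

7

Total = 110 + 110 + 95 + 75 + 75 + 70 + 70 + 65 + 40 + 30 + 30 + 20 + 20 = 810 GB.
Lower bound: ⌈810/135⌉ = 6 USB sticks.
Also, 7 files each exceed 135/2 GB, and no two of those can share a USB stick, so at least 7 USB sticks are needed.
A packing using 7 USB sticks:
  USB stick 1: 110 + 20 = 130
  USB stick 2: 110 + 20 = 130
  USB stick 3: 95 + 40 = 135
  USB stick 4: 75 + 30 + 30 = 135
  USB stick 5: 75 = 75
  USB stick 6: 70 + 65 = 135
  USB stick 7: 70 = 70
This matches the lower bound, so 7 is optimal.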